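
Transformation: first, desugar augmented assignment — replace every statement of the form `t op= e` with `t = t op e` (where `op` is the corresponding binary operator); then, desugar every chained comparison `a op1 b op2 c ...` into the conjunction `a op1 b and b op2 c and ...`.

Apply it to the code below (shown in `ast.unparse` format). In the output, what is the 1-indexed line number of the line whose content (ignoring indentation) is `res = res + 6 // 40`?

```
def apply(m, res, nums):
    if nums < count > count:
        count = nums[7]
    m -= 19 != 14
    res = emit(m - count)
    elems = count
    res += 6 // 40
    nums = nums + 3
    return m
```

Transformed code:
def apply(m, res, nums):
    if nums < count and count > count:
        count = nums[7]
    m = m - (19 != 14)
    res = emit(m - count)
    elems = count
    res = res + 6 // 40
    nums = nums + 3
    return m

7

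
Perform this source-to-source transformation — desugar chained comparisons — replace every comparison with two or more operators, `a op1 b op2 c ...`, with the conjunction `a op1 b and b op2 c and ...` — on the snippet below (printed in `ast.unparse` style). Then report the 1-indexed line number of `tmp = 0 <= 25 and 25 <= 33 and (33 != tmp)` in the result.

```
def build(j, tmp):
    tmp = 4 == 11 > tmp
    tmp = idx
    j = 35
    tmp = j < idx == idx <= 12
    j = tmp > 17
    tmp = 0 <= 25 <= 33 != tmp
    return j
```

Transformed code:
def build(j, tmp):
    tmp = 4 == 11 and 11 > tmp
    tmp = idx
    j = 35
    tmp = j < idx and idx == idx and (idx <= 12)
    j = tmp > 17
    tmp = 0 <= 25 and 25 <= 33 and (33 != tmp)
    return j

7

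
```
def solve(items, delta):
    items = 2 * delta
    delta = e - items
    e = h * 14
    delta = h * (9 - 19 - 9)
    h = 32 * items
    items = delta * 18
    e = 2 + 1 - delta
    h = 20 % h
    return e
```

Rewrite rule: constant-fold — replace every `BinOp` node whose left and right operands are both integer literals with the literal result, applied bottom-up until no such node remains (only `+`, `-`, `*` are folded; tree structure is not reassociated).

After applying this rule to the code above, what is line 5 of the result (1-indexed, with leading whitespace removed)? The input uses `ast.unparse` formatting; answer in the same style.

delta = h * -19

Transformed code:
def solve(items, delta):
    items = 2 * delta
    delta = e - items
    e = h * 14
    delta = h * -19
    h = 32 * items
    items = delta * 18
    e = 3 - delta
    h = 20 % h
    return e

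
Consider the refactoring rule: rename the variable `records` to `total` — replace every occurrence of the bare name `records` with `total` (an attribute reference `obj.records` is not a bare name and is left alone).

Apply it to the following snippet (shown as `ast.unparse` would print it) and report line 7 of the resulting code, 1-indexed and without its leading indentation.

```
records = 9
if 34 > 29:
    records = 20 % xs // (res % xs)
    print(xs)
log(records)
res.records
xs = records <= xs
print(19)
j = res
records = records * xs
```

xs = total <= xs

Transformed code:
total = 9
if 34 > 29:
    total = 20 % xs // (res % xs)
    print(xs)
log(total)
res.records
xs = total <= xs
print(19)
j = res
total = total * xs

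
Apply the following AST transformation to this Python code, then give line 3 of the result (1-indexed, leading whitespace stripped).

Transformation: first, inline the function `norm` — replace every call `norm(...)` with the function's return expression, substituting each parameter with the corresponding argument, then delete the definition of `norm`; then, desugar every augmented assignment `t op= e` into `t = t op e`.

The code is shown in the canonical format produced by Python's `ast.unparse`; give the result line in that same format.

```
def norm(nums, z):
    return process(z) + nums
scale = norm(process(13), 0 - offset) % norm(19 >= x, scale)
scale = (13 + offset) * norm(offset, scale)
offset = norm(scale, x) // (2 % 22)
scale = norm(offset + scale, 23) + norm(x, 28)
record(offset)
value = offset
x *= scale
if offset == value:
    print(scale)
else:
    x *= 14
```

offset = (process(x) + scale) // (2 % 22)

Transformed code:
scale = (process(0 - offset) + process(13)) % (process(scale) + (19 >= x))
scale = (13 + offset) * (process(scale) + offset)
offset = (process(x) + scale) // (2 % 22)
scale = process(23) + (offset + scale) + (process(28) + x)
record(offset)
value = offset
x = x * scale
if offset == value:
    print(scale)
else:
    x = x * 14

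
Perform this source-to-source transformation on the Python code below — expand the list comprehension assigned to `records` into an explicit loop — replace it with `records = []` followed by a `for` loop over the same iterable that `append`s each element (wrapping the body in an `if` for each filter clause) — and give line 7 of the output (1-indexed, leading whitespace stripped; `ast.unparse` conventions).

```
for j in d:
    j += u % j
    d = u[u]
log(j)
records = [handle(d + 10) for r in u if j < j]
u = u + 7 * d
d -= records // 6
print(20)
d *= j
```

if j < j:

Transformed code:
for j in d:
    j += u % j
    d = u[u]
log(j)
records = []
for r in u:
    if j < j:
        records.append(handle(d + 10))
u = u + 7 * d
d -= records // 6
print(20)
d *= j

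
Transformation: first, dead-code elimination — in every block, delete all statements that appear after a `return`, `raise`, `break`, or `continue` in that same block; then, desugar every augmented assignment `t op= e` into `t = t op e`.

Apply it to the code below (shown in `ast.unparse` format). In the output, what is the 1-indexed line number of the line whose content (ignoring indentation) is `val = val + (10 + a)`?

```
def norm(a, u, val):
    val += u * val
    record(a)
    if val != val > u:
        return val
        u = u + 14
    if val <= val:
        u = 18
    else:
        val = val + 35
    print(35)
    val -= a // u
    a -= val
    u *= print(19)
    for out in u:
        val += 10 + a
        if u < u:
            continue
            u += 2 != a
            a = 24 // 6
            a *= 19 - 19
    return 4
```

15

Transformed code:
def norm(a, u, val):
    val = val + u * val
    record(a)
    if val != val > u:
        return val
    if val <= val:
        u = 18
    else:
        val = val + 35
    print(35)
    val = val - a // u
    a = a - val
    u = u * print(19)
    for out in u:
        val = val + (10 + a)
        if u < u:
            continue
    return 4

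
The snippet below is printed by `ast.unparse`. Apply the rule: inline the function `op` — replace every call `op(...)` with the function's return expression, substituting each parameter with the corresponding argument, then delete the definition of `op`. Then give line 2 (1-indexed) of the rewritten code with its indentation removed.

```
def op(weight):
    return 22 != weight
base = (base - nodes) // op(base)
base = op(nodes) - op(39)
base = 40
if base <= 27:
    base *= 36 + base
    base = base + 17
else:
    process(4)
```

base = (22 != nodes) - (22 != 39)

Transformed code:
base = (base - nodes) // (22 != base)
base = (22 != nodes) - (22 != 39)
base = 40
if base <= 27:
    base *= 36 + base
    base = base + 17
else:
    process(4)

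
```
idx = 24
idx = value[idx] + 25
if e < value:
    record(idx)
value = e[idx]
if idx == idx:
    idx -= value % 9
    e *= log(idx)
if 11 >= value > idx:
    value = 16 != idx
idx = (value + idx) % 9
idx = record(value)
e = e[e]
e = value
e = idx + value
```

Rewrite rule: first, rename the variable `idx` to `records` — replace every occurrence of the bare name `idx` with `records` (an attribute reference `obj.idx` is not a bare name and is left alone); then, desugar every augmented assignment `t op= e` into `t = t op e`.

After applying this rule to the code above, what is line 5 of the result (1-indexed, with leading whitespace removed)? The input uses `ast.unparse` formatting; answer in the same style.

Transformed code:
records = 24
records = value[records] + 25
if e < value:
    record(records)
value = e[records]
if records == records:
    records = records - value % 9
    e = e * log(records)
if 11 >= value > records:
    value = 16 != records
records = (value + records) % 9
records = record(value)
e = e[e]
e = value
e = records + value

value = e[records]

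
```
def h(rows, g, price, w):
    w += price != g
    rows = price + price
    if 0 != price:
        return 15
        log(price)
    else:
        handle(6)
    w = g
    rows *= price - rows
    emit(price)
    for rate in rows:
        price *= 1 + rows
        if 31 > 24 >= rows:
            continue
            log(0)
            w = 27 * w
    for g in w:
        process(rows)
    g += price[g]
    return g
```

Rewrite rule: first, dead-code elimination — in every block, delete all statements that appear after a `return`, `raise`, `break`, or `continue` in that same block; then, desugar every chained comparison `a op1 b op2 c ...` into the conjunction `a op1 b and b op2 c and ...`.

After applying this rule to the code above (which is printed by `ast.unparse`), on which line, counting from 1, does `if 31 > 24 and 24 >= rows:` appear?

13

Transformed code:
def h(rows, g, price, w):
    w += price != g
    rows = price + price
    if 0 != price:
        return 15
    else:
        handle(6)
    w = g
    rows *= price - rows
    emit(price)
    for rate in rows:
        price *= 1 + rows
        if 31 > 24 and 24 >= rows:
            continue
    for g in w:
        process(rows)
    g += price[g]
    return g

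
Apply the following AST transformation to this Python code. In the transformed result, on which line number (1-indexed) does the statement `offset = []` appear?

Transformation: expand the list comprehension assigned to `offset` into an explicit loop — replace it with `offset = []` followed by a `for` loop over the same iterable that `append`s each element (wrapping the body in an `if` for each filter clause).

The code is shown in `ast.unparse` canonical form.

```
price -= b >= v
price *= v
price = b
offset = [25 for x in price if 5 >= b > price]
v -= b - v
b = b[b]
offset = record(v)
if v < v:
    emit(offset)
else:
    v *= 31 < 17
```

Transformed code:
price -= b >= v
price *= v
price = b
offset = []
for x in price:
    if 5 >= b > price:
        offset.append(25)
v -= b - v
b = b[b]
offset = record(v)
if v < v:
    emit(offset)
else:
    v *= 31 < 17

4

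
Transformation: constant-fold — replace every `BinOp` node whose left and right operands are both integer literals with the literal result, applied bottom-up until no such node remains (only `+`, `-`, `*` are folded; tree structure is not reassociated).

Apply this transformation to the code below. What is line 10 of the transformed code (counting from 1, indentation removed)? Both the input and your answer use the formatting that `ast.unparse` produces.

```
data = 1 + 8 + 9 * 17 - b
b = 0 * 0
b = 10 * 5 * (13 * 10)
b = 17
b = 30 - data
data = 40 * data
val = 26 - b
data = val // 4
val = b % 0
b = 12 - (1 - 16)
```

Transformed code:
data = 162 - b
b = 0
b = 6500
b = 17
b = 30 - data
data = 40 * data
val = 26 - b
data = val // 4
val = b % 0
b = 27

b = 27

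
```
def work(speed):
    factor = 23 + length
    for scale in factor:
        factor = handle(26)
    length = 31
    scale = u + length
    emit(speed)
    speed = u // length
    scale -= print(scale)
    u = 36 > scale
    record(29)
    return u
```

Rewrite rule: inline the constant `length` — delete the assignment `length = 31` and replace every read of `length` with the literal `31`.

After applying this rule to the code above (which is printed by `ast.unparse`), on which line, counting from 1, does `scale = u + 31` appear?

Transformed code:
def work(speed):
    factor = 23 + 31
    for scale in factor:
        factor = handle(26)
    scale = u + 31
    emit(speed)
    speed = u // 31
    scale -= print(scale)
    u = 36 > scale
    record(29)
    return u

5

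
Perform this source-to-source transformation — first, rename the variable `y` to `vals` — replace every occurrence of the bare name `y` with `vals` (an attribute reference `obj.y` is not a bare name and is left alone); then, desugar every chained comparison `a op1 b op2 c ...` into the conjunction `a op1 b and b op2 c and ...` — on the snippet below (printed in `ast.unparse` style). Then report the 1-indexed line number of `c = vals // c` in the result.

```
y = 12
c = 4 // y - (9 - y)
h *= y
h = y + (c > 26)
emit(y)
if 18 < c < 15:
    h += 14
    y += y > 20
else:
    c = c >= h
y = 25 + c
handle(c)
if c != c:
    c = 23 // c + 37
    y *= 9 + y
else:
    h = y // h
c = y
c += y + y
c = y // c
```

Transformed code:
vals = 12
c = 4 // vals - (9 - vals)
h *= vals
h = vals + (c > 26)
emit(vals)
if 18 < c and c < 15:
    h += 14
    vals += vals > 20
else:
    c = c >= h
vals = 25 + c
handle(c)
if c != c:
    c = 23 // c + 37
    vals *= 9 + vals
else:
    h = vals // h
c = vals
c += vals + vals
c = vals // c

20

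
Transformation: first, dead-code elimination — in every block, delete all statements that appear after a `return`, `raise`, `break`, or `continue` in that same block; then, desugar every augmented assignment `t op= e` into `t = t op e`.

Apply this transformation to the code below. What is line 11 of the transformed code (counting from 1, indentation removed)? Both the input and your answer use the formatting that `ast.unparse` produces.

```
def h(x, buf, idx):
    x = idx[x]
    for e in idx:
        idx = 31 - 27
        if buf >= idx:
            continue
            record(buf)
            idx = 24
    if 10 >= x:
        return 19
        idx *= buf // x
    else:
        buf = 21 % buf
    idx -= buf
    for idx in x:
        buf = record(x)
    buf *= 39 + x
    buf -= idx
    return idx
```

idx = idx - buf

Transformed code:
def h(x, buf, idx):
    x = idx[x]
    for e in idx:
        idx = 31 - 27
        if buf >= idx:
            continue
    if 10 >= x:
        return 19
    else:
        buf = 21 % buf
    idx = idx - buf
    for idx in x:
        buf = record(x)
    buf = buf * (39 + x)
    buf = buf - idx
    return idx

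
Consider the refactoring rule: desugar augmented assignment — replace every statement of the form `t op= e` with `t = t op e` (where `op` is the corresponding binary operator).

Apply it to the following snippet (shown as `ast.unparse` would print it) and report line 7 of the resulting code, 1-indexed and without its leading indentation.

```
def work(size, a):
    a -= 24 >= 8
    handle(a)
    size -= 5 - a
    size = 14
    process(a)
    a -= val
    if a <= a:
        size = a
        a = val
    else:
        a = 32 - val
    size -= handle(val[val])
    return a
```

Transformed code:
def work(size, a):
    a = a - (24 >= 8)
    handle(a)
    size = size - (5 - a)
    size = 14
    process(a)
    a = a - val
    if a <= a:
        size = a
        a = val
    else:
        a = 32 - val
    size = size - handle(val[val])
    return a

a = a - val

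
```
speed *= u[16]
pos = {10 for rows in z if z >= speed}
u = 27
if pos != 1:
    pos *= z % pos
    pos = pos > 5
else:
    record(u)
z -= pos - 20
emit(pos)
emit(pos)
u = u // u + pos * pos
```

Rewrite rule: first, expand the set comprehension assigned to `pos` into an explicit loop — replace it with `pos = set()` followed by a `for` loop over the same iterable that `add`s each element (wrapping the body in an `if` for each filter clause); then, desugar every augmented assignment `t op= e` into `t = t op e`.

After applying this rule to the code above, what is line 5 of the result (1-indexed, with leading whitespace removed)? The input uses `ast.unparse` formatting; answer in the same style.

pos.add(10)

Transformed code:
speed = speed * u[16]
pos = set()
for rows in z:
    if z >= speed:
        pos.add(10)
u = 27
if pos != 1:
    pos = pos * (z % pos)
    pos = pos > 5
else:
    record(u)
z = z - (pos - 20)
emit(pos)
emit(pos)
u = u // u + pos * pos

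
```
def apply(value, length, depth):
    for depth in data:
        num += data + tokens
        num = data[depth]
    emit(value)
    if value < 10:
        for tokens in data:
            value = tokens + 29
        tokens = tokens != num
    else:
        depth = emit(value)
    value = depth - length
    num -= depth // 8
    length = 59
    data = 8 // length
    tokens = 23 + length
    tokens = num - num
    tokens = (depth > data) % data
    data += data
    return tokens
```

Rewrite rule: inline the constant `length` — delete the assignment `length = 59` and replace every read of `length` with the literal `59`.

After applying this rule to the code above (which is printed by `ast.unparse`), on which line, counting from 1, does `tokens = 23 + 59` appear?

15

Transformed code:
def apply(value, length, depth):
    for depth in data:
        num += data + tokens
        num = data[depth]
    emit(value)
    if value < 10:
        for tokens in data:
            value = tokens + 29
        tokens = tokens != num
    else:
        depth = emit(value)
    value = depth - 59
    num -= depth // 8
    data = 8 // 59
    tokens = 23 + 59
    tokens = num - num
    tokens = (depth > data) % data
    data += data
    return tokens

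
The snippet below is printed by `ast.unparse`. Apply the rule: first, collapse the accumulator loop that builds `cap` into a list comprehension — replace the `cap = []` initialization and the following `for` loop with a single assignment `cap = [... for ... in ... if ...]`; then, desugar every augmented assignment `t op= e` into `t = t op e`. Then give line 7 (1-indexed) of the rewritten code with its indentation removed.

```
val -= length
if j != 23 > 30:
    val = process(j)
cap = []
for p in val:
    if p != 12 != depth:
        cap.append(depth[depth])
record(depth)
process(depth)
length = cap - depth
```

length = cap - depth

Transformed code:
val = val - length
if j != 23 > 30:
    val = process(j)
cap = [depth[depth] for p in val if p != 12 != depth]
record(depth)
process(depth)
length = cap - depth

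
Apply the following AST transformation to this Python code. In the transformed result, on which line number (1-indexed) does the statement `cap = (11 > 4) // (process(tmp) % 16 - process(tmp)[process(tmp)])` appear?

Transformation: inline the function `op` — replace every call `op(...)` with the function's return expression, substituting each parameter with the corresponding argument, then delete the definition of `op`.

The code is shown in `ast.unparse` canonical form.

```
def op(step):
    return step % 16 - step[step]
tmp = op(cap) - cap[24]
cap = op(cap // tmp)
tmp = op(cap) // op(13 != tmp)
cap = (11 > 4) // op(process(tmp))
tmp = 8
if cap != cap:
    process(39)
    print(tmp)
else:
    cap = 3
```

Transformed code:
tmp = cap % 16 - cap[cap] - cap[24]
cap = cap // tmp % 16 - (cap // tmp)[cap // tmp]
tmp = (cap % 16 - cap[cap]) // ((13 != tmp) % 16 - (13 != tmp)[13 != tmp])
cap = (11 > 4) // (process(tmp) % 16 - process(tmp)[process(tmp)])
tmp = 8
if cap != cap:
    process(39)
    print(tmp)
else:
    cap = 3

4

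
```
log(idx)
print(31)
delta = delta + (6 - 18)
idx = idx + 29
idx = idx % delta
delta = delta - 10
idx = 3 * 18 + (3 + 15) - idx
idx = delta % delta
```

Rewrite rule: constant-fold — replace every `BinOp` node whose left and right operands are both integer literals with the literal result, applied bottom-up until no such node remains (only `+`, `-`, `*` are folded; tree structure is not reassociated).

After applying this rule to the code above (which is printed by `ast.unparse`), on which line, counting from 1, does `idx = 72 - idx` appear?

Transformed code:
log(idx)
print(31)
delta = delta + -12
idx = idx + 29
idx = idx % delta
delta = delta - 10
idx = 72 - idx
idx = delta % delta

7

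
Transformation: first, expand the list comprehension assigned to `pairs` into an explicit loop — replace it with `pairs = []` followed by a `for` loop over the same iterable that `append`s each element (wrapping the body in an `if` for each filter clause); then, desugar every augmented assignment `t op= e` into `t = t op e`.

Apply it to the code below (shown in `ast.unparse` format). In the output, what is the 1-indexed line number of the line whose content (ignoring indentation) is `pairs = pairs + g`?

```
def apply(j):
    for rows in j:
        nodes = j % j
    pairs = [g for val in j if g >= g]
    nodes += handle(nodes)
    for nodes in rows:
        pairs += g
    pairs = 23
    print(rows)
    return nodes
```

Transformed code:
def apply(j):
    for rows in j:
        nodes = j % j
    pairs = []
    for val in j:
        if g >= g:
            pairs.append(g)
    nodes = nodes + handle(nodes)
    for nodes in rows:
        pairs = pairs + g
    pairs = 23
    print(rows)
    return nodes

10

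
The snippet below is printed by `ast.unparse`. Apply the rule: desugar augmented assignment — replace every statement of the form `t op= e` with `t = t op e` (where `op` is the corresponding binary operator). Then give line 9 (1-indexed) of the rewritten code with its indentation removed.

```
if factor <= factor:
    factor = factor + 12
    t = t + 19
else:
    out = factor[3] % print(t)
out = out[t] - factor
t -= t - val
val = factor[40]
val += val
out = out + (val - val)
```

val = val + val

Transformed code:
if factor <= factor:
    factor = factor + 12
    t = t + 19
else:
    out = factor[3] % print(t)
out = out[t] - factor
t = t - (t - val)
val = factor[40]
val = val + val
out = out + (val - val)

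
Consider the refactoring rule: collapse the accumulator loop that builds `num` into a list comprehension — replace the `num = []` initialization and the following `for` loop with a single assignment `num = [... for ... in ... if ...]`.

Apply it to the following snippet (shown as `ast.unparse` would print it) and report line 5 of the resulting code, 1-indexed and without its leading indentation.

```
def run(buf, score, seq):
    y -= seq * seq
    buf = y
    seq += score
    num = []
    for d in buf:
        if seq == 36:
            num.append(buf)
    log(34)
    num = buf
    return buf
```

num = [buf for d in buf if seq == 36]

Transformed code:
def run(buf, score, seq):
    y -= seq * seq
    buf = y
    seq += score
    num = [buf for d in buf if seq == 36]
    log(34)
    num = buf
    return buf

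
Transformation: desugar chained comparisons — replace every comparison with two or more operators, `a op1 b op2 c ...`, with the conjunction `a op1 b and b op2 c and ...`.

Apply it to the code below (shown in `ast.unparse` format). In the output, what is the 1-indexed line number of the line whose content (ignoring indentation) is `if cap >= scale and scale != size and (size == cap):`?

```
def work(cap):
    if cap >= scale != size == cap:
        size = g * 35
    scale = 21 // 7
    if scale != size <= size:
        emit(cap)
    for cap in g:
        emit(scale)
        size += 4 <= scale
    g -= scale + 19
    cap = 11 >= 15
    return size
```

2

Transformed code:
def work(cap):
    if cap >= scale and scale != size and (size == cap):
        size = g * 35
    scale = 21 // 7
    if scale != size and size <= size:
        emit(cap)
    for cap in g:
        emit(scale)
        size += 4 <= scale
    g -= scale + 19
    cap = 11 >= 15
    return size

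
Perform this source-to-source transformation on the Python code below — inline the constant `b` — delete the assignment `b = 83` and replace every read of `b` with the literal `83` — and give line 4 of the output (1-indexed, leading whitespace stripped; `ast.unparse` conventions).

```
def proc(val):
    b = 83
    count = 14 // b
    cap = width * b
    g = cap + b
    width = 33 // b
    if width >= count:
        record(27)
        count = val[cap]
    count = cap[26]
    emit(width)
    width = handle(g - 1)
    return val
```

g = cap + 83

Transformed code:
def proc(val):
    count = 14 // 83
    cap = width * 83
    g = cap + 83
    width = 33 // 83
    if width >= count:
        record(27)
        count = val[cap]
    count = cap[26]
    emit(width)
    width = handle(g - 1)
    return val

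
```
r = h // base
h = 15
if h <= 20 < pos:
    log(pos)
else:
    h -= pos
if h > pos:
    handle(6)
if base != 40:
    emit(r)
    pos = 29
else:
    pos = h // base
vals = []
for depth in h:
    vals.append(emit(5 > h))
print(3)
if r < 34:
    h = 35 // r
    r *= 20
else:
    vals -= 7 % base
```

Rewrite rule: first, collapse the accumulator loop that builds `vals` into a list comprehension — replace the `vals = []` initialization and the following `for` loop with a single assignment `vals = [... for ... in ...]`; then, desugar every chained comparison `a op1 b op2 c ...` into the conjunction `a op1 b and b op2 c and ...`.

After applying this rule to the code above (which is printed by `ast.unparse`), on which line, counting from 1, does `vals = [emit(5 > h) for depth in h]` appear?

14

Transformed code:
r = h // base
h = 15
if h <= 20 and 20 < pos:
    log(pos)
else:
    h -= pos
if h > pos:
    handle(6)
if base != 40:
    emit(r)
    pos = 29
else:
    pos = h // base
vals = [emit(5 > h) for depth in h]
print(3)
if r < 34:
    h = 35 // r
    r *= 20
else:
    vals -= 7 % base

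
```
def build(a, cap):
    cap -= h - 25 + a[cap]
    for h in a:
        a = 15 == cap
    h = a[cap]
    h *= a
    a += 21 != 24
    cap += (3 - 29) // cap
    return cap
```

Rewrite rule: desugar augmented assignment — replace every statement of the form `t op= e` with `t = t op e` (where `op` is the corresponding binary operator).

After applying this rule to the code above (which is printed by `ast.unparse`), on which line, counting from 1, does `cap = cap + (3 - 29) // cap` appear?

8

Transformed code:
def build(a, cap):
    cap = cap - (h - 25 + a[cap])
    for h in a:
        a = 15 == cap
    h = a[cap]
    h = h * a
    a = a + (21 != 24)
    cap = cap + (3 - 29) // cap
    return cap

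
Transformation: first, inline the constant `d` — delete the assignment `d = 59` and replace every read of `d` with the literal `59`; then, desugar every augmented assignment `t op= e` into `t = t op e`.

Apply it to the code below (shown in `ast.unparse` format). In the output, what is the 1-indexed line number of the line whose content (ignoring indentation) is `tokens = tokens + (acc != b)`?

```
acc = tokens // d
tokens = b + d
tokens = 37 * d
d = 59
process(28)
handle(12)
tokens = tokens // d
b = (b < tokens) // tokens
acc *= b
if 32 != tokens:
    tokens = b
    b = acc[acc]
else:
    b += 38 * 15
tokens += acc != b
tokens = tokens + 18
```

14

Transformed code:
acc = tokens // 59
tokens = b + 59
tokens = 37 * 59
process(28)
handle(12)
tokens = tokens // 59
b = (b < tokens) // tokens
acc = acc * b
if 32 != tokens:
    tokens = b
    b = acc[acc]
else:
    b = b + 38 * 15
tokens = tokens + (acc != b)
tokens = tokens + 18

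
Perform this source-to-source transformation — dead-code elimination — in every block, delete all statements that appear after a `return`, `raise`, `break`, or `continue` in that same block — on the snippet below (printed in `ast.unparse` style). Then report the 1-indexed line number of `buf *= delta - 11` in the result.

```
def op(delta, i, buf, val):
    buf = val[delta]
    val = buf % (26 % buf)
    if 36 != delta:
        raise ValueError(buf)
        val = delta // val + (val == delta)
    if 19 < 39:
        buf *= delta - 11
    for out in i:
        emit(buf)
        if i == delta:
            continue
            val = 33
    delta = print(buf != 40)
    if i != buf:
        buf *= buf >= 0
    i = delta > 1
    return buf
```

7

Transformed code:
def op(delta, i, buf, val):
    buf = val[delta]
    val = buf % (26 % buf)
    if 36 != delta:
        raise ValueError(buf)
    if 19 < 39:
        buf *= delta - 11
    for out in i:
        emit(buf)
        if i == delta:
            continue
    delta = print(buf != 40)
    if i != buf:
        buf *= buf >= 0
    i = delta > 1
    return buf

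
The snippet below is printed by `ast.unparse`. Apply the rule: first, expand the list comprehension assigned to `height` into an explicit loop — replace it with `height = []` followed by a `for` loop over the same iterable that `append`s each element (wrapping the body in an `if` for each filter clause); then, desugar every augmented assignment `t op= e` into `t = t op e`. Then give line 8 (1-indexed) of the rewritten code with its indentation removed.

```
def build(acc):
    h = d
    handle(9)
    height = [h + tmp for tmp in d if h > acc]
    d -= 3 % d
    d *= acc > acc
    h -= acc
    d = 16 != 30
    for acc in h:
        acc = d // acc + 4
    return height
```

Transformed code:
def build(acc):
    h = d
    handle(9)
    height = []
    for tmp in d:
        if h > acc:
            height.append(h + tmp)
    d = d - 3 % d
    d = d * (acc > acc)
    h = h - acc
    d = 16 != 30
    for acc in h:
        acc = d // acc + 4
    return height

d = d - 3 % d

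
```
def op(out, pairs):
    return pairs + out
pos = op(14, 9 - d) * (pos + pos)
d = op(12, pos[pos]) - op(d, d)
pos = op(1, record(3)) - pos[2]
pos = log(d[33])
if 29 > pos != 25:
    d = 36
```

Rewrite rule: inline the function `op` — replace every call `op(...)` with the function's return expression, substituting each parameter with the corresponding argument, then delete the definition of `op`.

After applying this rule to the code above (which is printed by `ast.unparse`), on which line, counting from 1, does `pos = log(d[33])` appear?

4

Transformed code:
pos = (9 - d + 14) * (pos + pos)
d = pos[pos] + 12 - (d + d)
pos = record(3) + 1 - pos[2]
pos = log(d[33])
if 29 > pos != 25:
    d = 36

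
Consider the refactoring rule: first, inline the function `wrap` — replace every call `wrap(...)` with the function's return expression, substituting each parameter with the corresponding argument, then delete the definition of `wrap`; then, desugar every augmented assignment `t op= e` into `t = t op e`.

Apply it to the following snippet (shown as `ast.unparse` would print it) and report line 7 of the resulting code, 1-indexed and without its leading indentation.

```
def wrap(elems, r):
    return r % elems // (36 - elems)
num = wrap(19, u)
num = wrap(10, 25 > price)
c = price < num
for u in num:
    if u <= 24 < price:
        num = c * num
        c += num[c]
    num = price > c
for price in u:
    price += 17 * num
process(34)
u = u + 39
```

c = c + num[c]

Transformed code:
num = u % 19 // (36 - 19)
num = (25 > price) % 10 // (36 - 10)
c = price < num
for u in num:
    if u <= 24 < price:
        num = c * num
        c = c + num[c]
    num = price > c
for price in u:
    price = price + 17 * num
process(34)
u = u + 39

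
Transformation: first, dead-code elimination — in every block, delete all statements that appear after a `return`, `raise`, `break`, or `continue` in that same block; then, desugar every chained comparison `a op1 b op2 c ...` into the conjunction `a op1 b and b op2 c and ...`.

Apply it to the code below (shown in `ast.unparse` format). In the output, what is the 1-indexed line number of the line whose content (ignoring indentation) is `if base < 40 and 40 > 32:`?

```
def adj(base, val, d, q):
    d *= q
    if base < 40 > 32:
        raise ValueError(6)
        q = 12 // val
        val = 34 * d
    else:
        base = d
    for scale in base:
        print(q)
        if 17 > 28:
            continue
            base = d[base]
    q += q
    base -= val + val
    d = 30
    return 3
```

3

Transformed code:
def adj(base, val, d, q):
    d *= q
    if base < 40 and 40 > 32:
        raise ValueError(6)
    else:
        base = d
    for scale in base:
        print(q)
        if 17 > 28:
            continue
    q += q
    base -= val + val
    d = 30
    return 3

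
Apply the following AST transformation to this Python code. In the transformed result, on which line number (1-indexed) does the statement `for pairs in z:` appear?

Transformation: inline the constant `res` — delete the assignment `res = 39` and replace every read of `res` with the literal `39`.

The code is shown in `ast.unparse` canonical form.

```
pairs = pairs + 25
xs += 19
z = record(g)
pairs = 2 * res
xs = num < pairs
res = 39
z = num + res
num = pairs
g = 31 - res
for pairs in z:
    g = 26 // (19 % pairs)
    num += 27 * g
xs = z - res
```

9

Transformed code:
pairs = pairs + 25
xs += 19
z = record(g)
pairs = 2 * 39
xs = num < pairs
z = num + 39
num = pairs
g = 31 - 39
for pairs in z:
    g = 26 // (19 % pairs)
    num += 27 * g
xs = z - 39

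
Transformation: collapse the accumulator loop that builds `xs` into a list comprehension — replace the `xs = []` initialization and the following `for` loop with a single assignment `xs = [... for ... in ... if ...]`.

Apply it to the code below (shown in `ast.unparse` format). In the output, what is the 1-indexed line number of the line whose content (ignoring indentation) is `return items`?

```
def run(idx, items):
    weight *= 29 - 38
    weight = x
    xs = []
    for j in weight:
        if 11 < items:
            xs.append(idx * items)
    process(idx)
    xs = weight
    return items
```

Transformed code:
def run(idx, items):
    weight *= 29 - 38
    weight = x
    xs = [idx * items for j in weight if 11 < items]
    process(idx)
    xs = weight
    return items

7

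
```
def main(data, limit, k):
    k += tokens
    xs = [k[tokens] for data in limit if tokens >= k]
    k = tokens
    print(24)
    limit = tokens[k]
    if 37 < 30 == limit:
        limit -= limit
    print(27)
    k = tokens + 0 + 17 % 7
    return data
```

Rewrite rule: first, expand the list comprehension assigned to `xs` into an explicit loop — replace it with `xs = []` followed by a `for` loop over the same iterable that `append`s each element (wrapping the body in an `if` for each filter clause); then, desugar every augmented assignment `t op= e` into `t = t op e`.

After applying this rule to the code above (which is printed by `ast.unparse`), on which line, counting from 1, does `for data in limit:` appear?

Transformed code:
def main(data, limit, k):
    k = k + tokens
    xs = []
    for data in limit:
        if tokens >= k:
            xs.append(k[tokens])
    k = tokens
    print(24)
    limit = tokens[k]
    if 37 < 30 == limit:
        limit = limit - limit
    print(27)
    k = tokens + 0 + 17 % 7
    return data

4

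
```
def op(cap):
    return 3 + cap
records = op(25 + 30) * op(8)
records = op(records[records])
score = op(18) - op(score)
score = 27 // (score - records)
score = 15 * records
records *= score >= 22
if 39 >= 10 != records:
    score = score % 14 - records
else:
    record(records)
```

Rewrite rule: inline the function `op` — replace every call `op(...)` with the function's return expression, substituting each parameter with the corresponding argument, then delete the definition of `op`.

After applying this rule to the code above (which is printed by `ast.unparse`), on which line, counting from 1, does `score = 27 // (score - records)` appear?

Transformed code:
records = (3 + (25 + 30)) * (3 + 8)
records = 3 + records[records]
score = 3 + 18 - (3 + score)
score = 27 // (score - records)
score = 15 * records
records *= score >= 22
if 39 >= 10 != records:
    score = score % 14 - records
else:
    record(records)

4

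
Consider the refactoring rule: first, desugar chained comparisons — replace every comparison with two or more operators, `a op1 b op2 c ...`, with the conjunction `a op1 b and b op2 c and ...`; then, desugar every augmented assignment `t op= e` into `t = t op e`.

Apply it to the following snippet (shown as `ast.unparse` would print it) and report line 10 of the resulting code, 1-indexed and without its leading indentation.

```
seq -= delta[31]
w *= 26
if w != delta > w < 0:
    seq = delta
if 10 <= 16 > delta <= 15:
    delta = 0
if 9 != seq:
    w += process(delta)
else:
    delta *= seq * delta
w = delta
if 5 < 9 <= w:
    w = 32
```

Transformed code:
seq = seq - delta[31]
w = w * 26
if w != delta and delta > w and (w < 0):
    seq = delta
if 10 <= 16 and 16 > delta and (delta <= 15):
    delta = 0
if 9 != seq:
    w = w + process(delta)
else:
    delta = delta * (seq * delta)
w = delta
if 5 < 9 and 9 <= w:
    w = 32

delta = delta * (seq * delta)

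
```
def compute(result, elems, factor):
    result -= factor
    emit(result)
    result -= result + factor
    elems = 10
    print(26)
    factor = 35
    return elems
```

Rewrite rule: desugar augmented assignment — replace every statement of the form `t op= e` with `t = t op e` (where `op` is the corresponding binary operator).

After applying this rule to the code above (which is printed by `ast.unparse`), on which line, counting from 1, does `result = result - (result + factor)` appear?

Transformed code:
def compute(result, elems, factor):
    result = result - factor
    emit(result)
    result = result - (result + factor)
    elems = 10
    print(26)
    factor = 35
    return elems

4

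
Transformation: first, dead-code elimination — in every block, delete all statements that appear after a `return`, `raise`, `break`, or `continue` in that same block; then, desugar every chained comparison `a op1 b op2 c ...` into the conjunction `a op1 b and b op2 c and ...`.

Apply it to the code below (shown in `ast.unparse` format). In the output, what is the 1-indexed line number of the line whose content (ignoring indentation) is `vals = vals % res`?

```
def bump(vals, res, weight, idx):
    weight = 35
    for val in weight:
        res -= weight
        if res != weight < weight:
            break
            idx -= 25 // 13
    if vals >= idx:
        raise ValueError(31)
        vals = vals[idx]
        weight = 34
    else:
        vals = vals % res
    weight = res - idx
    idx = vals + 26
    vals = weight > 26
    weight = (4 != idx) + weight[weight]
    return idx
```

Transformed code:
def bump(vals, res, weight, idx):
    weight = 35
    for val in weight:
        res -= weight
        if res != weight and weight < weight:
            break
    if vals >= idx:
        raise ValueError(31)
    else:
        vals = vals % res
    weight = res - idx
    idx = vals + 26
    vals = weight > 26
    weight = (4 != idx) + weight[weight]
    return idx

10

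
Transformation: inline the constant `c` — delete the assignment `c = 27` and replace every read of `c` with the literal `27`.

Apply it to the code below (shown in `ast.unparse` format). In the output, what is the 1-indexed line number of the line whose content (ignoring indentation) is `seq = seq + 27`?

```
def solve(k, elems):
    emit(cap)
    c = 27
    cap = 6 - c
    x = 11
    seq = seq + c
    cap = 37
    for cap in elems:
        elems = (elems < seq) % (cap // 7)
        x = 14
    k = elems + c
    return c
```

Transformed code:
def solve(k, elems):
    emit(cap)
    cap = 6 - 27
    x = 11
    seq = seq + 27
    cap = 37
    for cap in elems:
        elems = (elems < seq) % (cap // 7)
        x = 14
    k = elems + 27
    return 27

5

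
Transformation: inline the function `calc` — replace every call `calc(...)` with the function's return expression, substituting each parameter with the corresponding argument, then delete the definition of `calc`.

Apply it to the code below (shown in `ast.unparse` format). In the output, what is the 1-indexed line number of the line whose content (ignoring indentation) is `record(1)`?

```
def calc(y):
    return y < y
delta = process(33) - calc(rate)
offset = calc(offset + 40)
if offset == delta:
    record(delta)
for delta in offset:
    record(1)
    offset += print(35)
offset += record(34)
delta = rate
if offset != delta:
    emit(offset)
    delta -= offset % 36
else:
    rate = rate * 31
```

6

Transformed code:
delta = process(33) - (rate < rate)
offset = offset + 40 < offset + 40
if offset == delta:
    record(delta)
for delta in offset:
    record(1)
    offset += print(35)
offset += record(34)
delta = rate
if offset != delta:
    emit(offset)
    delta -= offset % 36
else:
    rate = rate * 31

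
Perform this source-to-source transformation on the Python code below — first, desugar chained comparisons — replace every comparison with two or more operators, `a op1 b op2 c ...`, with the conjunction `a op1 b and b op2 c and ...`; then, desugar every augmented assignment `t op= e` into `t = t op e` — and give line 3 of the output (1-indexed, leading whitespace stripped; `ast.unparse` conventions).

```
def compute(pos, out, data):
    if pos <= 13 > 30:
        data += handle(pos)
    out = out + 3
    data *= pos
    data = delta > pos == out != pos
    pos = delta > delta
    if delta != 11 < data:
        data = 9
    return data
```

Transformed code:
def compute(pos, out, data):
    if pos <= 13 and 13 > 30:
        data = data + handle(pos)
    out = out + 3
    data = data * pos
    data = delta > pos and pos == out and (out != pos)
    pos = delta > delta
    if delta != 11 and 11 < data:
        data = 9
    return data

data = data + handle(pos)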